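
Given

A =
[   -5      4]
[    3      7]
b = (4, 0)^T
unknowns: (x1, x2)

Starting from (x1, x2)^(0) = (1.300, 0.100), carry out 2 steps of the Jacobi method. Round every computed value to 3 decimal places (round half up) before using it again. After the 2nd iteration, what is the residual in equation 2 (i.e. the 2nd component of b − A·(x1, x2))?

1.575

Iteration 1:
  x1 = (4 - (4)·0.100) / (-5) = -0.720
  x2 = (0 - (3)·1.300) / (7) = -0.557
Iteration 2:
  x1 = (4 - (4)·-0.557) / (-5) = -1.246
  x2 = (0 - (3)·-0.720) / (7) = 0.309
Residual b − A·x = (-3.466, 1.575)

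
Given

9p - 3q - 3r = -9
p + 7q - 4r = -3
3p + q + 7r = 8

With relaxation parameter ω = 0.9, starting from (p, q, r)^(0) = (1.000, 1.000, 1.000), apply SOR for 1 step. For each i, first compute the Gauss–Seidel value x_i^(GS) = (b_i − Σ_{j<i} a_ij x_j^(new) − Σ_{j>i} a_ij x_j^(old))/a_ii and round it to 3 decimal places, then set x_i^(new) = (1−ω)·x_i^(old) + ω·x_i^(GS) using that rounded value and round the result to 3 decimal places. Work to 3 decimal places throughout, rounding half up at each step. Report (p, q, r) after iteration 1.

(-0.200, 0.254, 1.173)

Iteration 1:
  p: GS value = (-9 - (-3)·1.000 - (-3)·1.000) / (9) = -0.333;  p ← (1−ω)·1.000 + ω·-0.333 = -0.200
  q: GS value = (-3 - (1)·-0.200 - (-4)·1.000) / (7) = 0.171;  q ← (1−ω)·1.000 + ω·0.171 = 0.254
  r: GS value = (8 - (3)·-0.200 - (1)·0.254) / (7) = 1.192;  r ← (1−ω)·1.000 + ω·1.192 = 1.173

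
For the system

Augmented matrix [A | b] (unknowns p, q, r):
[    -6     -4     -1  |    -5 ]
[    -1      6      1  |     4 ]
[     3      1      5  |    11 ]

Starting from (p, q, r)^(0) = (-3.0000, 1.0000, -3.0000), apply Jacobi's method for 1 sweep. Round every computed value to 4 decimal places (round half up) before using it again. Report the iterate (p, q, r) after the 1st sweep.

Iteration 1:
  p = (-5 - (-4)·1.0000 - (-1)·-3.0000) / (-6) = 0.6667
  q = (4 - (-1)·-3.0000 - (1)·-3.0000) / (6) = 0.6667
  r = (11 - (3)·-3.0000 - (1)·1.0000) / (5) = 3.8000

(0.6667, 0.6667, 3.8000)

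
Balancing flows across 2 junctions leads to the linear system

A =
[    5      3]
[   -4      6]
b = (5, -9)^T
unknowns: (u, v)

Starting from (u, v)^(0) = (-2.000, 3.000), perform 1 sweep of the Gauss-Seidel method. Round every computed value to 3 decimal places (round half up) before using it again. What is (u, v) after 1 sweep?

Iteration 1:
  u = (5 - (3)·3.000) / (5) = -0.800
  v = (-9 - (-4)·-0.800) / (6) = -2.033

(-0.800, -2.033)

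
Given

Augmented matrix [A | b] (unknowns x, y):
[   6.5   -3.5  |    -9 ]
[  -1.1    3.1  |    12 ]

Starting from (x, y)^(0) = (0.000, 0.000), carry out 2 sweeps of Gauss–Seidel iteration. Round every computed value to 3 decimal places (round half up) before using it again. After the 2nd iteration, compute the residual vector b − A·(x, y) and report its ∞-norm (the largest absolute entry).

Iteration 1:
  x = (-9 - (-3.5)·0.000) / (6.5) = -1.385
  y = (12 - (-1.1)·-1.385) / (3.1) = 3.380
Iteration 2:
  x = (-9 - (-3.5)·3.380) / (6.5) = 0.435
  y = (12 - (-1.1)·0.435) / (3.1) = 4.025
Residual b − A·x = (2.260, 0.001); ∞-norm = 2.260

2.260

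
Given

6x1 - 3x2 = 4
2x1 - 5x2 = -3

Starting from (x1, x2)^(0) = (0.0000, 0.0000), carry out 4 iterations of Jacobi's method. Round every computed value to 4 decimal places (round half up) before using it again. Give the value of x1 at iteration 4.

Iteration 1:
  x1 = (4 - (-3)·0.0000) / (6) = 0.6667
  x2 = (-3 - (2)·0.0000) / (-5) = 0.6000
Iteration 2:
  x1 = (4 - (-3)·0.6000) / (6) = 0.9667
  x2 = (-3 - (2)·0.6667) / (-5) = 0.8667
Iteration 3:
  x1 = (4 - (-3)·0.8667) / (6) = 1.1000
  x2 = (-3 - (2)·0.9667) / (-5) = 0.9867
Iteration 4:
  x1 = (4 - (-3)·0.9867) / (6) = 1.1600
  x2 = (-3 - (2)·1.1000) / (-5) = 1.0400

1.1600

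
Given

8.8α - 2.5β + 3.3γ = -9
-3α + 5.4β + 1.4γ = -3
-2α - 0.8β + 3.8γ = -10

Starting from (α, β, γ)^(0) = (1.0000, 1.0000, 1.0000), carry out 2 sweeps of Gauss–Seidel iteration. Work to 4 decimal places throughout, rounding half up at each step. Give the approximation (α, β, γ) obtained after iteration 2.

(-0.1102, 0.2957, -2.6273)

Iteration 1:
  α = (-9 - (-2.5)·1.0000 - (3.3)·1.0000) / (8.8) = -1.1136
  β = (-3 - (-3)·-1.1136 - (1.4)·1.0000) / (5.4) = -1.4335
  γ = (-10 - (-2)·-1.1136 - (-0.8)·-1.4335) / (3.8) = -3.5195
Iteration 2:
  α = (-9 - (-2.5)·-1.4335 - (3.3)·-3.5195) / (8.8) = -0.1102
  β = (-3 - (-3)·-0.1102 - (1.4)·-3.5195) / (5.4) = 0.2957
  γ = (-10 - (-2)·-0.1102 - (-0.8)·0.2957) / (3.8) = -2.6273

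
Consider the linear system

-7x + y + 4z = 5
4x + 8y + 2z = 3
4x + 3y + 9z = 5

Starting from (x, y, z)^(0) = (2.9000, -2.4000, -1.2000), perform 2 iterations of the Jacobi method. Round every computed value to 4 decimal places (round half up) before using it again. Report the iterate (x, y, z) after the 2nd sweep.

Iteration 1:
  x = (5 - (1)·-2.4000 - (4)·-1.2000) / (-7) = -1.7429
  y = (3 - (4)·2.9000 - (2)·-1.2000) / (8) = -0.7750
  z = (5 - (4)·2.9000 - (3)·-2.4000) / (9) = 0.0667
Iteration 2:
  x = (5 - (1)·-0.7750 - (4)·0.0667) / (-7) = -0.7869
  y = (3 - (4)·-1.7429 - (2)·0.0667) / (8) = 1.2298
  z = (5 - (4)·-1.7429 - (3)·-0.7750) / (9) = 1.5885

(-0.7869, 1.2298, 1.5885)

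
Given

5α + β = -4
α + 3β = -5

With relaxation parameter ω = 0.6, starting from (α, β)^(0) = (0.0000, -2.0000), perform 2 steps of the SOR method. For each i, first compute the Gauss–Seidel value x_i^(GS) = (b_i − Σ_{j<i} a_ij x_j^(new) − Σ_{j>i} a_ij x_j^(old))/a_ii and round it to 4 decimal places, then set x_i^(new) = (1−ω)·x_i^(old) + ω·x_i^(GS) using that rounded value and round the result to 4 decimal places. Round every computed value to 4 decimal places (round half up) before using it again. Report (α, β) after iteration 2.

(-0.3658, -1.6276)

Iteration 1:
  α: GS value = (-4 - (1)·-2.0000) / (5) = -0.4000;  α ← (1−ω)·0.0000 + ω·-0.4000 = -0.2400
  β: GS value = (-5 - (1)·-0.2400) / (3) = -1.5867;  β ← (1−ω)·-2.0000 + ω·-1.5867 = -1.7520
Iteration 2:
  α: GS value = (-4 - (1)·-1.7520) / (5) = -0.4496;  α ← (1−ω)·-0.2400 + ω·-0.4496 = -0.3658
  β: GS value = (-5 - (1)·-0.3658) / (3) = -1.5447;  β ← (1−ω)·-1.7520 + ω·-1.5447 = -1.6276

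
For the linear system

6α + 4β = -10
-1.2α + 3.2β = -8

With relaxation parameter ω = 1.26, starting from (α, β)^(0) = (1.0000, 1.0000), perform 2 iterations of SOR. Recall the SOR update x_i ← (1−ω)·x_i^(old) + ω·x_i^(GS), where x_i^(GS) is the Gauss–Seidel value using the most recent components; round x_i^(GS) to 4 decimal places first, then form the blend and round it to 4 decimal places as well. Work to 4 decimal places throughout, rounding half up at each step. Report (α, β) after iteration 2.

Iteration 1:
  α: GS value = (-10 - (4)·1.0000) / (6) = -2.3333;  α ← (1−ω)·1.0000 + ω·-2.3333 = -3.2000
  β: GS value = (-8 - (-1.2)·-3.2000) / (3.2) = -3.7000;  β ← (1−ω)·1.0000 + ω·-3.7000 = -4.9220
Iteration 2:
  α: GS value = (-10 - (4)·-4.9220) / (6) = 1.6147;  α ← (1−ω)·-3.2000 + ω·1.6147 = 2.8665
  β: GS value = (-8 - (-1.2)·2.8665) / (3.2) = -1.4251;  β ← (1−ω)·-4.9220 + ω·-1.4251 = -0.5159

(2.8665, -0.5159)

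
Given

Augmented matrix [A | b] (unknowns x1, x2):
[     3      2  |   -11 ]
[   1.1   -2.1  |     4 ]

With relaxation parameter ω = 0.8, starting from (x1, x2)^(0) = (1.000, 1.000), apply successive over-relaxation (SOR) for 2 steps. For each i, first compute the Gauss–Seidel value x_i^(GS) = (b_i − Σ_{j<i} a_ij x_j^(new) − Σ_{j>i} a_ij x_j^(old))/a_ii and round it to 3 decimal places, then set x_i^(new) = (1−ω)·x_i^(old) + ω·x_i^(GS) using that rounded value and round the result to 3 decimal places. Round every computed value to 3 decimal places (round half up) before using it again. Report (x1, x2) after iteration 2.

(-2.150, -2.963)

Iteration 1:
  x1: GS value = (-11 - (2)·1.000) / (3) = -4.333;  x1 ← (1−ω)·1.000 + ω·-4.333 = -3.266
  x2: GS value = (4 - (1.1)·-3.266) / (-2.1) = -3.616;  x2 ← (1−ω)·1.000 + ω·-3.616 = -2.693
Iteration 2:
  x1: GS value = (-11 - (2)·-2.693) / (3) = -1.871;  x1 ← (1−ω)·-3.266 + ω·-1.871 = -2.150
  x2: GS value = (4 - (1.1)·-2.150) / (-2.1) = -3.031;  x2 ← (1−ω)·-2.693 + ω·-3.031 = -2.963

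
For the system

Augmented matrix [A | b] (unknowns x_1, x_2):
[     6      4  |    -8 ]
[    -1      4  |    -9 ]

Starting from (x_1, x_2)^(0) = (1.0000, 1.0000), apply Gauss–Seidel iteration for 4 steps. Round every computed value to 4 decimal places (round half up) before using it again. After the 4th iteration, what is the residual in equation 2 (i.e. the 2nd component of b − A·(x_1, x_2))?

Iteration 1:
  x_1 = (-8 - (4)·1.0000) / (6) = -2.0000
  x_2 = (-9 - (-1)·-2.0000) / (4) = -2.7500
Iteration 2:
  x_1 = (-8 - (4)·-2.7500) / (6) = 0.5000
  x_2 = (-9 - (-1)·0.5000) / (4) = -2.1250
Iteration 3:
  x_1 = (-8 - (4)·-2.1250) / (6) = 0.0833
  x_2 = (-9 - (-1)·0.0833) / (4) = -2.2292
Iteration 4:
  x_1 = (-8 - (4)·-2.2292) / (6) = 0.1528
  x_2 = (-9 - (-1)·0.1528) / (4) = -2.2118
Residual b − A·x = (-0.0696, 0.0000)

0.0000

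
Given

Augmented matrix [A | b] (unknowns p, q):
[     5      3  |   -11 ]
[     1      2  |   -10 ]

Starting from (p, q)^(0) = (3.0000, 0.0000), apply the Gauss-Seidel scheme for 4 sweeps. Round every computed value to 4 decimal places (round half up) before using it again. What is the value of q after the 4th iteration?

-5.5263

Iteration 1:
  p = (-11 - (3)·0.0000) / (5) = -2.2000
  q = (-10 - (1)·-2.2000) / (2) = -3.9000
Iteration 2:
  p = (-11 - (3)·-3.9000) / (5) = 0.1400
  q = (-10 - (1)·0.1400) / (2) = -5.0700
Iteration 3:
  p = (-11 - (3)·-5.0700) / (5) = 0.8420
  q = (-10 - (1)·0.8420) / (2) = -5.4210
Iteration 4:
  p = (-11 - (3)·-5.4210) / (5) = 1.0526
  q = (-10 - (1)·1.0526) / (2) = -5.5263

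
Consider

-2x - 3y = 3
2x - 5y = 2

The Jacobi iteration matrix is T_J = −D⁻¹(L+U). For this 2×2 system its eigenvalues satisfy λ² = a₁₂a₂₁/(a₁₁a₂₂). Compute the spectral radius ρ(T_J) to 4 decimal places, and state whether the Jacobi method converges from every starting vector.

a₁₂a₂₁/(a₁₁a₂₂) = (-3)·(2) / ((-2)·(-5)) = -0.600000
ρ = √|-0.600000| = √0.600000 = 0.7746
ρ < 1, so Jacobi converges

0.7746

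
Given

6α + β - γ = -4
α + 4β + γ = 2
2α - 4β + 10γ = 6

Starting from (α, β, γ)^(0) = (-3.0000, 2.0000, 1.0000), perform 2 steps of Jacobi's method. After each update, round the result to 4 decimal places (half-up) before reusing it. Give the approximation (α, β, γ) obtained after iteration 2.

Iteration 1:
  α = (-4 - (1)·2.0000 - (-1)·1.0000) / (6) = -0.8333
  β = (2 - (1)·-3.0000 - (1)·1.0000) / (4) = 1.0000
  γ = (6 - (2)·-3.0000 - (-4)·2.0000) / (10) = 2.0000
Iteration 2:
  α = (-4 - (1)·1.0000 - (-1)·2.0000) / (6) = -0.5000
  β = (2 - (1)·-0.8333 - (1)·2.0000) / (4) = 0.2083
  γ = (6 - (2)·-0.8333 - (-4)·1.0000) / (10) = 1.1667

(-0.5000, 0.2083, 1.1667)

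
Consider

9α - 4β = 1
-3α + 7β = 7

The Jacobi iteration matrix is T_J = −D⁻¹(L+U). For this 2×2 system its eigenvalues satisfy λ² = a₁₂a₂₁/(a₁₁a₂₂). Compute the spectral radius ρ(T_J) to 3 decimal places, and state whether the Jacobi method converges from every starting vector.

a₁₂a₂₁/(a₁₁a₂₂) = (-4)·(-3) / ((9)·(7)) = 0.190476
ρ = √|0.190476| = √0.190476 = 0.436
ρ < 1, so Jacobi converges

0.436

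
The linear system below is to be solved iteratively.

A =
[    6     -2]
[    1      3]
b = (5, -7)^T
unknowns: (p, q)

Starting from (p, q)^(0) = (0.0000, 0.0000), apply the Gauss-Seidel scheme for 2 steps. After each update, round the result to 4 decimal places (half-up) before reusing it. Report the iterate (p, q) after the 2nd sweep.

(-0.0370, -2.3210)

Iteration 1:
  p = (5 - (-2)·0.0000) / (6) = 0.8333
  q = (-7 - (1)·0.8333) / (3) = -2.6111
Iteration 2:
  p = (5 - (-2)·-2.6111) / (6) = -0.0370
  q = (-7 - (1)·-0.0370) / (3) = -2.3210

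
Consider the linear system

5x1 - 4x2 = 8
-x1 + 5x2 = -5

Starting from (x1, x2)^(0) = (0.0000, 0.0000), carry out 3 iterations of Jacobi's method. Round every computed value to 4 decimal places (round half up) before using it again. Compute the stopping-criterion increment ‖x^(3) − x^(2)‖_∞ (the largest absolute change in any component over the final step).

0.2560

Iteration 1:
  x1 = (8 - (-4)·0.0000) / (5) = 1.6000
  x2 = (-5 - (-1)·0.0000) / (5) = -1.0000
Iteration 2:
  x1 = (8 - (-4)·-1.0000) / (5) = 0.8000
  x2 = (-5 - (-1)·1.6000) / (5) = -0.6800
Iteration 3:
  x1 = (8 - (-4)·-0.6800) / (5) = 1.0560
  x2 = (-5 - (-1)·0.8000) / (5) = -0.8400
Change: (0.2560, -0.1600) → max |·| = 0.2560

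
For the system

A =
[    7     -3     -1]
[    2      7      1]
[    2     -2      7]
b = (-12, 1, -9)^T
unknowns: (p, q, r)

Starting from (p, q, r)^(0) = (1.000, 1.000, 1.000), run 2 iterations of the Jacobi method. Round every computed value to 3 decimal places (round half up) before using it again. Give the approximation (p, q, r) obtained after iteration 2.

(-2.021, 0.653, -1.041)

Iteration 1:
  p = (-12 - (-3)·1.000 - (-1)·1.000) / (7) = -1.143
  q = (1 - (2)·1.000 - (1)·1.000) / (7) = -0.286
  r = (-9 - (2)·1.000 - (-2)·1.000) / (7) = -1.286
Iteration 2:
  p = (-12 - (-3)·-0.286 - (-1)·-1.286) / (7) = -2.021
  q = (1 - (2)·-1.143 - (1)·-1.286) / (7) = 0.653
  r = (-9 - (2)·-1.143 - (-2)·-0.286) / (7) = -1.041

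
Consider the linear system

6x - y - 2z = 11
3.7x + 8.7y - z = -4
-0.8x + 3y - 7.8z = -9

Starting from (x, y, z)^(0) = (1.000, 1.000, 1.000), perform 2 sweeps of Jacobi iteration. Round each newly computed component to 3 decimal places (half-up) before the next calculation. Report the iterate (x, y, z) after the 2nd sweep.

(2.184, -1.287, 0.618)

Iteration 1:
  x = (11 - (-1)·1.000 - (-2)·1.000) / (6) = 2.333
  y = (-4 - (3.7)·1.000 - (-1)·1.000) / (8.7) = -0.770
  z = (-9 - (-0.8)·1.000 - (3)·1.000) / (-7.8) = 1.436
Iteration 2:
  x = (11 - (-1)·-0.770 - (-2)·1.436) / (6) = 2.184
  y = (-4 - (3.7)·2.333 - (-1)·1.436) / (8.7) = -1.287
  z = (-9 - (-0.8)·2.333 - (3)·-0.770) / (-7.8) = 0.618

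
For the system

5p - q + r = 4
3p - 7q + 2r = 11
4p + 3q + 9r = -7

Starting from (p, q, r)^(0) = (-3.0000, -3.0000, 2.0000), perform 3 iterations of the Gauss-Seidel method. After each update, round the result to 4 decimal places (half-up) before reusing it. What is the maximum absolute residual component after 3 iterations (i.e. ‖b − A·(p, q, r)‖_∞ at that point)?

0.1104

Iteration 1:
  p = (4 - (-1)·-3.0000 - (1)·2.0000) / (5) = -0.2000
  q = (11 - (3)·-0.2000 - (2)·2.0000) / (-7) = -1.0857
  r = (-7 - (4)·-0.2000 - (3)·-1.0857) / (9) = -0.3270
Iteration 2:
  p = (4 - (-1)·-1.0857 - (1)·-0.3270) / (5) = 0.6483
  q = (11 - (3)·0.6483 - (2)·-0.3270) / (-7) = -1.3870
  r = (-7 - (4)·0.6483 - (3)·-1.3870) / (9) = -0.6036
Iteration 3:
  p = (4 - (-1)·-1.3870 - (1)·-0.6036) / (5) = 0.6433
  q = (11 - (3)·0.6433 - (2)·-0.6036) / (-7) = -1.4682
  r = (-7 - (4)·0.6433 - (3)·-1.4682) / (9) = -0.5743
Residual b − A·x = (-0.1104, -0.0587, 0.0001); ∞-norm = 0.1104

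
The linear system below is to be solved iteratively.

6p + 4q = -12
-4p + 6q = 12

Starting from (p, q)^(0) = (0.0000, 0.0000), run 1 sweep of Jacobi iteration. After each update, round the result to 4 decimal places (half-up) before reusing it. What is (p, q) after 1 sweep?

(-2.0000, 2.0000)

Iteration 1:
  p = (-12 - (4)·0.0000) / (6) = -2.0000
  q = (12 - (-4)·0.0000) / (6) = 2.0000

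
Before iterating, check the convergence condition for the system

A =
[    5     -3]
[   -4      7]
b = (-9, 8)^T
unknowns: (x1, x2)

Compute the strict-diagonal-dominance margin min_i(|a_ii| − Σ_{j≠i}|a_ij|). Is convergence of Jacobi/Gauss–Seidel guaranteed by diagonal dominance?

row 1: |5| − (3) = 2
row 2: |7| − (4) = 3
minimum over rows = 2 → strictly diagonally dominant (convergence guaranteed)

2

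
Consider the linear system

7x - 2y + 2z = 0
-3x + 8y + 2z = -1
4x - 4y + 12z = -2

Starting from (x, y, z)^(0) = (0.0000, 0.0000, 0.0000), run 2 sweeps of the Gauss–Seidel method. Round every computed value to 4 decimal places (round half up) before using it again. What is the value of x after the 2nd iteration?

0.0238

Iteration 1:
  x = (0 - (-2)·0.0000 - (2)·0.0000) / (7) = 0.0000
  y = (-1 - (-3)·0.0000 - (2)·0.0000) / (8) = -0.1250
  z = (-2 - (4)·0.0000 - (-4)·-0.1250) / (12) = -0.2083
Iteration 2:
  x = (0 - (-2)·-0.1250 - (2)·-0.2083) / (7) = 0.0238
  y = (-1 - (-3)·0.0238 - (2)·-0.2083) / (8) = -0.0640
  z = (-2 - (4)·0.0238 - (-4)·-0.0640) / (12) = -0.1959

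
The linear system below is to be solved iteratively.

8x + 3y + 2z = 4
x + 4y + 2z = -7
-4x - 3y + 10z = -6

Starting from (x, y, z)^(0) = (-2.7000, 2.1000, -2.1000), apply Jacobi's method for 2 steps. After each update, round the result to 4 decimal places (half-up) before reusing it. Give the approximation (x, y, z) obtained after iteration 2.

(0.7719, -1.2844, -0.5125)

Iteration 1:
  x = (4 - (3)·2.1000 - (2)·-2.1000) / (8) = 0.2375
  y = (-7 - (1)·-2.7000 - (2)·-2.1000) / (4) = -0.0250
  z = (-6 - (-4)·-2.7000 - (-3)·2.1000) / (10) = -1.0500
Iteration 2:
  x = (4 - (3)·-0.0250 - (2)·-1.0500) / (8) = 0.7719
  y = (-7 - (1)·0.2375 - (2)·-1.0500) / (4) = -1.2844
  z = (-6 - (-4)·0.2375 - (-3)·-0.0250) / (10) = -0.5125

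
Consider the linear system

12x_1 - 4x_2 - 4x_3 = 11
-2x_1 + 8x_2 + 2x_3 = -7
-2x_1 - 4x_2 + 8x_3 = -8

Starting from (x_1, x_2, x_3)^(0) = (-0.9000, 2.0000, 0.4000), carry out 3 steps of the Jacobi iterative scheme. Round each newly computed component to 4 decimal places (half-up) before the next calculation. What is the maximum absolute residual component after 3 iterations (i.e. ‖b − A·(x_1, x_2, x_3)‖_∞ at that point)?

0.4194

Iteration 1:
  x_1 = (11 - (-4)·2.0000 - (-4)·0.4000) / (12) = 1.7167
  x_2 = (-7 - (-2)·-0.9000 - (2)·0.4000) / (8) = -1.2000
  x_3 = (-8 - (-2)·-0.9000 - (-4)·2.0000) / (8) = -0.2250
Iteration 2:
  x_1 = (11 - (-4)·-1.2000 - (-4)·-0.2250) / (12) = 0.4417
  x_2 = (-7 - (-2)·1.7167 - (2)·-0.2250) / (8) = -0.3896
  x_3 = (-8 - (-2)·1.7167 - (-4)·-1.2000) / (8) = -1.1708
Iteration 3:
  x_1 = (11 - (-4)·-0.3896 - (-4)·-1.1708) / (12) = 0.3965
  x_2 = (-7 - (-2)·0.4417 - (2)·-1.1708) / (8) = -0.4719
  x_3 = (-8 - (-2)·0.4417 - (-4)·-0.3896) / (8) = -1.0844
Residual b − A·x = (0.0168, -0.2630, -0.4194); ∞-norm = 0.4194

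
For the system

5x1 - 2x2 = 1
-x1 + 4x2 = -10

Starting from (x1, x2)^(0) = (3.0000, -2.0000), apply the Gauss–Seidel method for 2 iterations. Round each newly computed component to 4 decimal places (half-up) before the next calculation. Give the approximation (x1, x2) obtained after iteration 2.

(-0.8600, -2.7150)

Iteration 1:
  x1 = (1 - (-2)·-2.0000) / (5) = -0.6000
  x2 = (-10 - (-1)·-0.6000) / (4) = -2.6500
Iteration 2:
  x1 = (1 - (-2)·-2.6500) / (5) = -0.8600
  x2 = (-10 - (-1)·-0.8600) / (4) = -2.7150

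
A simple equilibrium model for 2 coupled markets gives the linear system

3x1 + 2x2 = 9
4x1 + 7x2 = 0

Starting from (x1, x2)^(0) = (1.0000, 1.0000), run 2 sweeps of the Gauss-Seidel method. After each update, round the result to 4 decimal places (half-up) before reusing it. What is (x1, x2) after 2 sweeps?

Iteration 1:
  x1 = (9 - (2)·1.0000) / (3) = 2.3333
  x2 = (0 - (4)·2.3333) / (7) = -1.3333
Iteration 2:
  x1 = (9 - (2)·-1.3333) / (3) = 3.8889
  x2 = (0 - (4)·3.8889) / (7) = -2.2222

(3.8889, -2.2222)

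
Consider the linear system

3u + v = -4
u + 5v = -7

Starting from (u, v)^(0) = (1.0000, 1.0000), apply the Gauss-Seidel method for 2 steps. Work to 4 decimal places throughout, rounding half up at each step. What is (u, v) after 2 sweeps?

Iteration 1:
  u = (-4 - (1)·1.0000) / (3) = -1.6667
  v = (-7 - (1)·-1.6667) / (5) = -1.0667
Iteration 2:
  u = (-4 - (1)·-1.0667) / (3) = -0.9778
  v = (-7 - (1)·-0.9778) / (5) = -1.2044

(-0.9778, -1.2044)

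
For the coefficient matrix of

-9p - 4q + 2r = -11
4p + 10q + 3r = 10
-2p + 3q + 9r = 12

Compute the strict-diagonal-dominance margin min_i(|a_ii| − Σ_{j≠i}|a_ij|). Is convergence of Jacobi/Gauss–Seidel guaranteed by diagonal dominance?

3

row 1: |-9| − (4+2) = 3
row 2: |10| − (4+3) = 3
row 3: |9| − (2+3) = 4
minimum over rows = 3 → strictly diagonally dominant (convergence guaranteed)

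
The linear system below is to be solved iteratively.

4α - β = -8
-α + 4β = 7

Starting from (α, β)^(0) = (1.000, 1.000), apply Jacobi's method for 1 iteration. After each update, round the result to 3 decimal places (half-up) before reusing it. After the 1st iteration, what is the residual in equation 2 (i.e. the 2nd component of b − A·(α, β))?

Iteration 1:
  α = (-8 - (-1)·1.000) / (4) = -1.750
  β = (7 - (-1)·1.000) / (4) = 2.000
Residual b − A·x = (1.000, -2.750)

-2.750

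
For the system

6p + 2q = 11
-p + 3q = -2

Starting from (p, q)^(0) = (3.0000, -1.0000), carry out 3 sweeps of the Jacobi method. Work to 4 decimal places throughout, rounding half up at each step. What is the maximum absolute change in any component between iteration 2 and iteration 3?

0.1482

Iteration 1:
  p = (11 - (2)·-1.0000) / (6) = 2.1667
  q = (-2 - (-1)·3.0000) / (3) = 0.3333
Iteration 2:
  p = (11 - (2)·0.3333) / (6) = 1.7222
  q = (-2 - (-1)·2.1667) / (3) = 0.0556
Iteration 3:
  p = (11 - (2)·0.0556) / (6) = 1.8148
  q = (-2 - (-1)·1.7222) / (3) = -0.0926
Change: (0.0926, -0.1482) → max |·| = 0.1482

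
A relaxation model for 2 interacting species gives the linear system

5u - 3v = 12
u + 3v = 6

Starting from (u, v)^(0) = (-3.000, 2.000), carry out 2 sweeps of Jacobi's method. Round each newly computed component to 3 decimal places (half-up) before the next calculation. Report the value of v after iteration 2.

0.800

Iteration 1:
  u = (12 - (-3)·2.000) / (5) = 3.600
  v = (6 - (1)·-3.000) / (3) = 3.000
Iteration 2:
  u = (12 - (-3)·3.000) / (5) = 4.200
  v = (6 - (1)·3.600) / (3) = 0.800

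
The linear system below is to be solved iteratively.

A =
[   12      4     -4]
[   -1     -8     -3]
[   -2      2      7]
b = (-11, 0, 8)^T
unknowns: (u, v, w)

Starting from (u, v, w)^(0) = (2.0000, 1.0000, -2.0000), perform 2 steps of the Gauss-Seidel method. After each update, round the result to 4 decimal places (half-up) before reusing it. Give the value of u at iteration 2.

-1.1424

Iteration 1:
  u = (-11 - (4)·1.0000 - (-4)·-2.0000) / (12) = -1.9167
  v = (0 - (-1)·-1.9167 - (-3)·-2.0000) / (-8) = 0.9896
  w = (8 - (-2)·-1.9167 - (2)·0.9896) / (7) = 0.3125
Iteration 2:
  u = (-11 - (4)·0.9896 - (-4)·0.3125) / (12) = -1.1424
  v = (0 - (-1)·-1.1424 - (-3)·0.3125) / (-8) = 0.0256
  w = (8 - (-2)·-1.1424 - (2)·0.0256) / (7) = 0.8091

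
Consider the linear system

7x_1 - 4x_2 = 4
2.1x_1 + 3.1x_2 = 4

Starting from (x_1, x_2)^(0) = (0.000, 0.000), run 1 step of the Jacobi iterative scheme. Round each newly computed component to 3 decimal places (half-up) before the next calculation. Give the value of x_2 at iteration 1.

1.290

Iteration 1:
  x_1 = (4 - (-4)·0.000) / (7) = 0.571
  x_2 = (4 - (2.1)·0.000) / (3.1) = 1.290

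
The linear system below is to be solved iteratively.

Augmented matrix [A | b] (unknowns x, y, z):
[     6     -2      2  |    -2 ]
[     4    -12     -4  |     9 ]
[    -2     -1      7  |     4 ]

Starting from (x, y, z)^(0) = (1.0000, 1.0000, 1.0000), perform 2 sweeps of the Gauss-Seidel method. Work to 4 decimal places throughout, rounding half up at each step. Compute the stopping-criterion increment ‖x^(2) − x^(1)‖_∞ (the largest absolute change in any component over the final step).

0.5000

Iteration 1:
  x = (-2 - (-2)·1.0000 - (2)·1.0000) / (6) = -0.3333
  y = (9 - (4)·-0.3333 - (-4)·1.0000) / (-12) = -1.1944
  z = (4 - (-2)·-0.3333 - (-1)·-1.1944) / (7) = 0.3056
Iteration 2:
  x = (-2 - (-2)·-1.1944 - (2)·0.3056) / (6) = -0.8333
  y = (9 - (4)·-0.8333 - (-4)·0.3056) / (-12) = -1.1296
  z = (4 - (-2)·-0.8333 - (-1)·-1.1296) / (7) = 0.1720
Change: (-0.5000, 0.0648, -0.1336) → max |·| = 0.5000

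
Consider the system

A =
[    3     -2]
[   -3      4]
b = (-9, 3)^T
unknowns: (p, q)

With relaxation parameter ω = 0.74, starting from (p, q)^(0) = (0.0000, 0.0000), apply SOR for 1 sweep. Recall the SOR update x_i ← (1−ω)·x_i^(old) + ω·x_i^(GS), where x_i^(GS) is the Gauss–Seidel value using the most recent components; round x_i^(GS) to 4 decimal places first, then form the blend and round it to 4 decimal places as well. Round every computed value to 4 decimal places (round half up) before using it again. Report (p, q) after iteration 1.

(-2.2200, -0.6771)

Iteration 1:
  p: GS value = (-9 - (-2)·0.0000) / (3) = -3.0000;  p ← (1−ω)·0.0000 + ω·-3.0000 = -2.2200
  q: GS value = (3 - (-3)·-2.2200) / (4) = -0.9150;  q ← (1−ω)·0.0000 + ω·-0.9150 = -0.6771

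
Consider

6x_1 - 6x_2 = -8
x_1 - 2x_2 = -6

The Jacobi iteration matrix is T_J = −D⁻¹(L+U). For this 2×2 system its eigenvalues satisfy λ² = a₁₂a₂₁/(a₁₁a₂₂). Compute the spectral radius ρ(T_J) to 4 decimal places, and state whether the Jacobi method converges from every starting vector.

0.7071

a₁₂a₂₁/(a₁₁a₂₂) = (-6)·(1) / ((6)·(-2)) = 0.500000
ρ = √|0.500000| = √0.500000 = 0.7071
ρ < 1, so Jacobi converges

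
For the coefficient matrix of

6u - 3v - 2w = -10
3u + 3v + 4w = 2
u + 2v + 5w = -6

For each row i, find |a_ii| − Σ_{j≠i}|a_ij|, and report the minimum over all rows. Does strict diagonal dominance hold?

row 1: |6| − (3+2) = 1
row 2: |3| − (3+4) = -4
row 3: |5| − (1+2) = 2
minimum over rows = -4 → not strictly diagonally dominant

-4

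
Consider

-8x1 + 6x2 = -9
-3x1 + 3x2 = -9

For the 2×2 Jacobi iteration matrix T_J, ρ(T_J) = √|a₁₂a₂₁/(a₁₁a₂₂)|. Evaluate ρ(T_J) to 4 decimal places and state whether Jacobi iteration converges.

0.8660

a₁₂a₂₁/(a₁₁a₂₂) = (6)·(-3) / ((-8)·(3)) = 0.750000
ρ = √|0.750000| = √0.750000 = 0.8660
ρ < 1, so Jacobi converges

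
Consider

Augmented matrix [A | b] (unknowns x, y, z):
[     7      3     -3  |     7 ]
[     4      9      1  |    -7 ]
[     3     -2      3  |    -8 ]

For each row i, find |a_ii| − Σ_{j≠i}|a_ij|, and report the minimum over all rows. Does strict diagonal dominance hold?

-2

row 1: |7| − (3+3) = 1
row 2: |9| − (4+1) = 4
row 3: |3| − (3+2) = -2
minimum over rows = -2 → not strictly diagonally dominant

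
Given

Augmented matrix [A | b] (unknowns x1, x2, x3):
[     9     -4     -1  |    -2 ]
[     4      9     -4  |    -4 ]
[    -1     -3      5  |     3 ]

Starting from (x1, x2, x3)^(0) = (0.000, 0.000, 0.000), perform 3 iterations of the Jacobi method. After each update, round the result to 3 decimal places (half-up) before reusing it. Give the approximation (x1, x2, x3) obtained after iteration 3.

(-0.225, -0.159, 0.482)

Iteration 1:
  x1 = (-2 - (-4)·0.000 - (-1)·0.000) / (9) = -0.222
  x2 = (-4 - (4)·0.000 - (-4)·0.000) / (9) = -0.444
  x3 = (3 - (-1)·0.000 - (-3)·0.000) / (5) = 0.600
Iteration 2:
  x1 = (-2 - (-4)·-0.444 - (-1)·0.600) / (9) = -0.353
  x2 = (-4 - (4)·-0.222 - (-4)·0.600) / (9) = -0.079
  x3 = (3 - (-1)·-0.222 - (-3)·-0.444) / (5) = 0.289
Iteration 3:
  x1 = (-2 - (-4)·-0.079 - (-1)·0.289) / (9) = -0.225
  x2 = (-4 - (4)·-0.353 - (-4)·0.289) / (9) = -0.159
  x3 = (3 - (-1)·-0.353 - (-3)·-0.079) / (5) = 0.482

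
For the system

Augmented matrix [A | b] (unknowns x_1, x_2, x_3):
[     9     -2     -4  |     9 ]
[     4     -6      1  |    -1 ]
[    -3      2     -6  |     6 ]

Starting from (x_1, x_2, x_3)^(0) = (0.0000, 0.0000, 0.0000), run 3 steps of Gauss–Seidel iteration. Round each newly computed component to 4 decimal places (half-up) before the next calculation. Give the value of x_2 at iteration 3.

0.3400

Iteration 1:
  x_1 = (9 - (-2)·0.0000 - (-4)·0.0000) / (9) = 1.0000
  x_2 = (-1 - (4)·1.0000 - (1)·0.0000) / (-6) = 0.8333
  x_3 = (6 - (-3)·1.0000 - (2)·0.8333) / (-6) = -1.2222
Iteration 2:
  x_1 = (9 - (-2)·0.8333 - (-4)·-1.2222) / (9) = 0.6420
  x_2 = (-1 - (4)·0.6420 - (1)·-1.2222) / (-6) = 0.3910
  x_3 = (6 - (-3)·0.6420 - (2)·0.3910) / (-6) = -1.1907
Iteration 3:
  x_1 = (9 - (-2)·0.3910 - (-4)·-1.1907) / (9) = 0.5577
  x_2 = (-1 - (4)·0.5577 - (1)·-1.1907) / (-6) = 0.3400
  x_3 = (6 - (-3)·0.5577 - (2)·0.3400) / (-6) = -1.1655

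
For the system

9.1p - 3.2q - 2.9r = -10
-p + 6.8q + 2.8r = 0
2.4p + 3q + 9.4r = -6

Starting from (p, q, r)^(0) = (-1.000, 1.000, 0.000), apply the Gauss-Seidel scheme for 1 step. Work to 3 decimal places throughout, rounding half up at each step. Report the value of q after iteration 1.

Iteration 1:
  p = (-10 - (-3.2)·1.000 - (-2.9)·0.000) / (9.1) = -0.747
  q = (0 - (-1)·-0.747 - (2.8)·0.000) / (6.8) = -0.110
  r = (-6 - (2.4)·-0.747 - (3)·-0.110) / (9.4) = -0.412

-0.110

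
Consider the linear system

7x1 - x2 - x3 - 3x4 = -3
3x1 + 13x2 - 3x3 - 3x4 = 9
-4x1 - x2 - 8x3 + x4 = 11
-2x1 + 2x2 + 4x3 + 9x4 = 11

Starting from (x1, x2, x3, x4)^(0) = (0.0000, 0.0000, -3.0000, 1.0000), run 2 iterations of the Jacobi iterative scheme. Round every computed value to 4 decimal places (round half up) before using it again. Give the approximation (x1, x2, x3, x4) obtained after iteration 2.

Iteration 1:
  x1 = (-3 - (-1)·0.0000 - (-1)·-3.0000 - (-3)·1.0000) / (7) = -0.4286
  x2 = (9 - (3)·0.0000 - (-3)·-3.0000 - (-3)·1.0000) / (13) = 0.2308
  x3 = (11 - (-4)·0.0000 - (-1)·0.0000 - (1)·1.0000) / (-8) = -1.2500
  x4 = (11 - (-2)·0.0000 - (2)·0.0000 - (4)·-3.0000) / (9) = 2.5556
Iteration 2:
  x1 = (-3 - (-1)·0.2308 - (-1)·-1.2500 - (-3)·2.5556) / (7) = 0.5211
  x2 = (9 - (3)·-0.4286 - (-3)·-1.2500 - (-3)·2.5556) / (13) = 1.0925
  x3 = (11 - (-4)·-0.4286 - (-1)·0.2308 - (1)·2.5556) / (-8) = -0.8701
  x4 = (11 - (-2)·-0.4286 - (2)·0.2308 - (4)·-1.2500) / (9) = 1.6312

(0.5211, 1.0925, -0.8701, 1.6312)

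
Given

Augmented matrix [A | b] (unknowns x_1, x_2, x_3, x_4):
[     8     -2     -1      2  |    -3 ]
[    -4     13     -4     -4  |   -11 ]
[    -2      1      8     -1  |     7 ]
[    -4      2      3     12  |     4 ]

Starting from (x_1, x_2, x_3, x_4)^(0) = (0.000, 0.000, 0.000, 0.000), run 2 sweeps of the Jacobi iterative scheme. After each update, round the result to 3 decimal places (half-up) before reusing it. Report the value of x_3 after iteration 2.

Iteration 1:
  x_1 = (-3 - (-2)·0.000 - (-1)·0.000 - (2)·0.000) / (8) = -0.375
  x_2 = (-11 - (-4)·0.000 - (-4)·0.000 - (-4)·0.000) / (13) = -0.846
  x_3 = (7 - (-2)·0.000 - (1)·0.000 - (-1)·0.000) / (8) = 0.875
  x_4 = (4 - (-4)·0.000 - (2)·0.000 - (3)·0.000) / (12) = 0.333
Iteration 2:
  x_1 = (-3 - (-2)·-0.846 - (-1)·0.875 - (2)·0.333) / (8) = -0.560
  x_2 = (-11 - (-4)·-0.375 - (-4)·0.875 - (-4)·0.333) / (13) = -0.590
  x_3 = (7 - (-2)·-0.375 - (1)·-0.846 - (-1)·0.333) / (8) = 0.929
  x_4 = (4 - (-4)·-0.375 - (2)·-0.846 - (3)·0.875) / (12) = 0.131

0.929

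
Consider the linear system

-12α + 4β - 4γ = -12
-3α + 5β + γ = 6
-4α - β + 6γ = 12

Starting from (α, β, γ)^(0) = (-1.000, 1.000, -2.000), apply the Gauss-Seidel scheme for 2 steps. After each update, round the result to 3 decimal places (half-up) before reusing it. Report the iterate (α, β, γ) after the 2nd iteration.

(0.667, 0.840, 2.585)

Iteration 1:
  α = (-12 - (4)·1.000 - (-4)·-2.000) / (-12) = 2.000
  β = (6 - (-3)·2.000 - (1)·-2.000) / (5) = 2.800
  γ = (12 - (-4)·2.000 - (-1)·2.800) / (6) = 3.800
Iteration 2:
  α = (-12 - (4)·2.800 - (-4)·3.800) / (-12) = 0.667
  β = (6 - (-3)·0.667 - (1)·3.800) / (5) = 0.840
  γ = (12 - (-4)·0.667 - (-1)·0.840) / (6) = 2.585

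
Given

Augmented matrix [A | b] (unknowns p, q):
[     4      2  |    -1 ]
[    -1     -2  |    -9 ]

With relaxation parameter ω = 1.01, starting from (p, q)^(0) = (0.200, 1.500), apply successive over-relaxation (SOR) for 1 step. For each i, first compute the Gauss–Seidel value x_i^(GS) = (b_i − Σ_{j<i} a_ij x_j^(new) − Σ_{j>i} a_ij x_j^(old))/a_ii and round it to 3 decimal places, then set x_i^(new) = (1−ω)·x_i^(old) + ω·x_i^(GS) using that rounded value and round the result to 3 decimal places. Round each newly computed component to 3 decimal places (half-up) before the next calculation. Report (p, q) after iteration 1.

Iteration 1:
  p: GS value = (-1 - (2)·1.500) / (4) = -1.000;  p ← (1−ω)·0.200 + ω·-1.000 = -1.012
  q: GS value = (-9 - (-1)·-1.012) / (-2) = 5.006;  q ← (1−ω)·1.500 + ω·5.006 = 5.041

(-1.012, 5.041)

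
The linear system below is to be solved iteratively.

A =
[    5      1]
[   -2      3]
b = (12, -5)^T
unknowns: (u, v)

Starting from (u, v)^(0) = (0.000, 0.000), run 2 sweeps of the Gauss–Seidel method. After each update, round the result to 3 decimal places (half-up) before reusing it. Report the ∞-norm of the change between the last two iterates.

0.013

Iteration 1:
  u = (12 - (1)·0.000) / (5) = 2.400
  v = (-5 - (-2)·2.400) / (3) = -0.067
Iteration 2:
  u = (12 - (1)·-0.067) / (5) = 2.413
  v = (-5 - (-2)·2.413) / (3) = -0.058
Change: (0.013, 0.009) → max |·| = 0.013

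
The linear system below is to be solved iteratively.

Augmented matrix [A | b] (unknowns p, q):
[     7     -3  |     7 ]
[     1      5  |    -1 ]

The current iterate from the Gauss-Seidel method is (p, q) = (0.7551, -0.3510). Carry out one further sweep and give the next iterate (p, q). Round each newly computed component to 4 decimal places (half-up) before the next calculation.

(0.8496, -0.3699)

One sweep:
  p = (7 - (-3)·-0.3510) / (7) = 0.8496
  q = (-1 - (1)·0.8496) / (5) = -0.3699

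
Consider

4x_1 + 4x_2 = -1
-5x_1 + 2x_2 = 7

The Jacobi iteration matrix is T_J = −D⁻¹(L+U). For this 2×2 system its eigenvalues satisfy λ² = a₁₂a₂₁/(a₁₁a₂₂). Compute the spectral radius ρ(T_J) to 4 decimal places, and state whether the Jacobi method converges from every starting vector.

1.5811

a₁₂a₂₁/(a₁₁a₂₂) = (4)·(-5) / ((4)·(2)) = -2.500000
ρ = √|-2.500000| = √2.500000 = 1.5811
ρ > 1, so Jacobi diverges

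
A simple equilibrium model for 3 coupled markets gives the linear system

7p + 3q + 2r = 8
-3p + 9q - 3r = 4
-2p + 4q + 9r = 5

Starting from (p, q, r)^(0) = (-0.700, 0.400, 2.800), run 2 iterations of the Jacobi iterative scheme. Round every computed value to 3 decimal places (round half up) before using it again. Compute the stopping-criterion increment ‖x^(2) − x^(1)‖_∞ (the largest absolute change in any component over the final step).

0.569

Iteration 1:
  p = (8 - (3)·0.400 - (2)·2.800) / (7) = 0.171
  q = (4 - (-3)·-0.700 - (-3)·2.800) / (9) = 1.144
  r = (5 - (-2)·-0.700 - (4)·0.400) / (9) = 0.222
Iteration 2:
  p = (8 - (3)·1.144 - (2)·0.222) / (7) = 0.589
  q = (4 - (-3)·0.171 - (-3)·0.222) / (9) = 0.575
  r = (5 - (-2)·0.171 - (4)·1.144) / (9) = 0.085
Change: (0.418, -0.569, -0.137) → max |·| = 0.569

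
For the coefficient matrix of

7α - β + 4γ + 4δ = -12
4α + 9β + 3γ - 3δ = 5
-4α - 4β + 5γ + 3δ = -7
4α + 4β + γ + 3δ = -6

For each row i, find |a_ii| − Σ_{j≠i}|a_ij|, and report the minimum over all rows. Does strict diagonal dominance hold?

-6

row 1: |7| − (1+4+4) = -2
row 2: |9| − (4+3+3) = -1
row 3: |5| − (4+4+3) = -6
row 4: |3| − (4+4+1) = -6
minimum over rows = -6 → not strictly diagonally dominant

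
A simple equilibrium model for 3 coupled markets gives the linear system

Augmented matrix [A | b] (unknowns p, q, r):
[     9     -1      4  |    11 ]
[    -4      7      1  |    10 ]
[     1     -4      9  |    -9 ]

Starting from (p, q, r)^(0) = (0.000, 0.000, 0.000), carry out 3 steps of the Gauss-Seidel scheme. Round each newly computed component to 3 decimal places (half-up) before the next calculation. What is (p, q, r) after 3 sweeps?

(1.541, 2.328, -0.137)

Iteration 1:
  p = (11 - (-1)·0.000 - (4)·0.000) / (9) = 1.222
  q = (10 - (-4)·1.222 - (1)·0.000) / (7) = 2.127
  r = (-9 - (1)·1.222 - (-4)·2.127) / (9) = -0.190
Iteration 2:
  p = (11 - (-1)·2.127 - (4)·-0.190) / (9) = 1.543
  q = (10 - (-4)·1.543 - (1)·-0.190) / (7) = 2.337
  r = (-9 - (1)·1.543 - (-4)·2.337) / (9) = -0.133
Iteration 3:
  p = (11 - (-1)·2.337 - (4)·-0.133) / (9) = 1.541
  q = (10 - (-4)·1.541 - (1)·-0.133) / (7) = 2.328
  r = (-9 - (1)·1.541 - (-4)·2.328) / (9) = -0.137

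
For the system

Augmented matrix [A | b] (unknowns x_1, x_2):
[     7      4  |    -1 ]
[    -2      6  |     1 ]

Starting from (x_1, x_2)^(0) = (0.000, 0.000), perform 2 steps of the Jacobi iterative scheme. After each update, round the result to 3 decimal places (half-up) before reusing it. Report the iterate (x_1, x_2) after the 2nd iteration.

Iteration 1:
  x_1 = (-1 - (4)·0.000) / (7) = -0.143
  x_2 = (1 - (-2)·0.000) / (6) = 0.167
Iteration 2:
  x_1 = (-1 - (4)·0.167) / (7) = -0.238
  x_2 = (1 - (-2)·-0.143) / (6) = 0.119

(-0.238, 0.119)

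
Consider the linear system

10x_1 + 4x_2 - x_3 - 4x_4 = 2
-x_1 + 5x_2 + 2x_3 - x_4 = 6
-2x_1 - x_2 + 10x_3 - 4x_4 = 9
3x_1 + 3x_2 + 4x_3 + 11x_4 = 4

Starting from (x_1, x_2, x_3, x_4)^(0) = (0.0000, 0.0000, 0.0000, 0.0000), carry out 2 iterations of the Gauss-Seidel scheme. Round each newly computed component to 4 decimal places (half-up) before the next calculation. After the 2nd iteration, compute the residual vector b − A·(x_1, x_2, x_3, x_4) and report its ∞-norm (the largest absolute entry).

Iteration 1:
  x_1 = (2 - (4)·0.0000 - (-1)·0.0000 - (-4)·0.0000) / (10) = 0.2000
  x_2 = (6 - (-1)·0.2000 - (2)·0.0000 - (-1)·0.0000) / (5) = 1.2400
  x_3 = (9 - (-2)·0.2000 - (-1)·1.2400 - (-4)·0.0000) / (10) = 1.0640
  x_4 = (4 - (3)·0.2000 - (3)·1.2400 - (4)·1.0640) / (11) = -0.4160
Iteration 2:
  x_1 = (2 - (4)·1.2400 - (-1)·1.0640 - (-4)·-0.4160) / (10) = -0.3560
  x_2 = (6 - (-1)·-0.3560 - (2)·1.0640 - (-1)·-0.4160) / (5) = 0.6200
  x_3 = (9 - (-2)·-0.3560 - (-1)·0.6200 - (-4)·-0.4160) / (10) = 0.7244
  x_4 = (4 - (3)·-0.3560 - (3)·0.6200 - (4)·0.7244) / (11) = 0.0282
Residual b − A·x = (3.9172, 1.1234, 1.7768, 0.0002); ∞-norm = 3.9172

3.9172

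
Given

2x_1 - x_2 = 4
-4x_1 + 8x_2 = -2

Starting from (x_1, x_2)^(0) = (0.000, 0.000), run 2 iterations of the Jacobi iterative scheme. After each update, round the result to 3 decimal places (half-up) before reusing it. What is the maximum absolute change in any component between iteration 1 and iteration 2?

Iteration 1:
  x_1 = (4 - (-1)·0.000) / (2) = 2.000
  x_2 = (-2 - (-4)·0.000) / (8) = -0.250
Iteration 2:
  x_1 = (4 - (-1)·-0.250) / (2) = 1.875
  x_2 = (-2 - (-4)·2.000) / (8) = 0.750
Change: (-0.125, 1.000) → max |·| = 1.000

1.000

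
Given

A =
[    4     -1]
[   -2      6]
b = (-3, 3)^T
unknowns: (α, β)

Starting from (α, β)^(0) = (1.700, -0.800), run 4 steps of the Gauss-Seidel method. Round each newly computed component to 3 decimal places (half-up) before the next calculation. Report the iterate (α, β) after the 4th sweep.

(-0.682, 0.273)

Iteration 1:
  α = (-3 - (-1)·-0.800) / (4) = -0.950
  β = (3 - (-2)·-0.950) / (6) = 0.183
Iteration 2:
  α = (-3 - (-1)·0.183) / (4) = -0.704
  β = (3 - (-2)·-0.704) / (6) = 0.265
Iteration 3:
  α = (-3 - (-1)·0.265) / (4) = -0.684
  β = (3 - (-2)·-0.684) / (6) = 0.272
Iteration 4:
  α = (-3 - (-1)·0.272) / (4) = -0.682
  β = (3 - (-2)·-0.682) / (6) = 0.273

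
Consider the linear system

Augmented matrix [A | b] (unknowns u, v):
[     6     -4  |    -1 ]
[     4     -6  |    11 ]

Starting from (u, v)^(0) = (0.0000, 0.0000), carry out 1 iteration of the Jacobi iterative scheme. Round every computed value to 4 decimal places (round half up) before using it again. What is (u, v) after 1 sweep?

Iteration 1:
  u = (-1 - (-4)·0.0000) / (6) = -0.1667
  v = (11 - (4)·0.0000) / (-6) = -1.8333

(-0.1667, -1.8333)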